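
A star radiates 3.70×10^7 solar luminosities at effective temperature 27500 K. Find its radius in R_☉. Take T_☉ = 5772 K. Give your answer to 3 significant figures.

268 R_☉

R/R_☉ = √(L/L_☉) / (T/T_☉)² = √(3.70×10^7) / (4.764)²
       = 6083 / 22.70 = 268.0.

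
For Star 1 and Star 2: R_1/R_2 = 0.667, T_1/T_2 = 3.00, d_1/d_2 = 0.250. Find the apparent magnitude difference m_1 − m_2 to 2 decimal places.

-6.90

L_1/L_2 = (0.667)²(3.00)⁴ = 36.04.
F_1/F_2 = (L_1/L_2)/(d_1/d_2)² = 36.04/0.06250 = 576.6.
m_1 − m_2 = −2.5 log₁₀(576.6) = -6.90.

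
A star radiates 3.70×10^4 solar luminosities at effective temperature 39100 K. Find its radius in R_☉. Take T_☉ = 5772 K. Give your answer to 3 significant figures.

4.19 R_☉

R/R_☉ = √(L/L_☉) / (T/T_☉)² = √(3.70×10^4) / (6.774)²
       = 192.4 / 45.89 = 4.192.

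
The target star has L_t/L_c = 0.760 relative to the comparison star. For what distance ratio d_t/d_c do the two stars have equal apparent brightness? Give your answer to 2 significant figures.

Equal flux requires L_t/d_t² = L_c/d_c², so d_t/d_c = √(L_t/L_c)
= √(0.760) = 0.8718.

0.87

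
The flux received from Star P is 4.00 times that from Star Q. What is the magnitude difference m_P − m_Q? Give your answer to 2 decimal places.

-1.51

m_P − m_Q = −2.5 log₁₀(F_P/F_Q) = −2.5 log₁₀(4.00) = −2.5 × (0.602) = -1.505.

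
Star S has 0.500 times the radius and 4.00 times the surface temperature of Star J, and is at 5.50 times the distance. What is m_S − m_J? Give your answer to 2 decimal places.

-0.81

L_S/L_J = (0.500)²(4.00)⁴ = 64.00.
F_S/F_J = (L_S/L_J)/(d_S/d_J)² = 64.00/30.25 = 2.116.
m_S − m_J = −2.5 log₁₀(2.116) = -0.81.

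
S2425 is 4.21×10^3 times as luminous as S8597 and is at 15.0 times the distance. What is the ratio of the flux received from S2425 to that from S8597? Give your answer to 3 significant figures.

F = L/(4πd²), so F_S2425/F_S8597 = (L_S2425/L_S8597) / (d_S2425/d_S8597)²
= 4.21×10^3 / (15.0)² = 4.21×10^3 / 225.0 = 18.71.

18.7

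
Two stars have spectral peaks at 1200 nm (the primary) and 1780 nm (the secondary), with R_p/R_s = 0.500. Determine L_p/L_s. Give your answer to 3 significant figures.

Wien's law gives T ∝ 1/λ_max, so T_p/T_s = λ_s/λ_p = 1780/1200 = 1.483.
Then L ∝ R²T⁴ gives L_p/L_s = (0.500)² × (1.483)⁴ = 0.2500 × 4.841 = 1.210.

1.21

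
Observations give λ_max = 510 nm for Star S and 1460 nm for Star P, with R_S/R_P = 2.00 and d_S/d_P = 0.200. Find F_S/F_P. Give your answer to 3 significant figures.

Wien's law: T_S/T_P = λ_P/λ_S = 1460/510 = 2.863.
L_S/L_P = (R_S/R_P)²(T_S/T_P)⁴ = (2.00)²(2.863)⁴ = 268.7.
F_S/F_P = (L_S/L_P)/(d_S/d_P)² = 268.7/(0.200)² = 6716.

6.72×10^3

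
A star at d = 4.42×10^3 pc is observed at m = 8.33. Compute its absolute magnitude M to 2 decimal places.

M = m − 5 log₁₀(d/10 pc) = 8.33 − 5 log₁₀(4.42×10^3/10)
  = 8.33 − 5 × 2.645 = 8.33 − 13.23 = -4.90.

-4.90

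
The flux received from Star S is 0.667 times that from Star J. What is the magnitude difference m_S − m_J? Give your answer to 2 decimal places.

0.44

m_S − m_J = −2.5 log₁₀(F_S/F_J) = −2.5 log₁₀(0.667) = −2.5 × (-0.176) = 0.440.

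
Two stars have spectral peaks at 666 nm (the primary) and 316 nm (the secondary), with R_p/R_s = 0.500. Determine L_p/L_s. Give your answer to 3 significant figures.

0.0127

Wien's law gives T ∝ 1/λ_max, so T_p/T_s = λ_s/λ_p = 316/666 = 0.4745.
Then L ∝ R²T⁴ gives L_p/L_s = (0.500)² × (0.4745)⁴ = 0.2500 × 0.05068 = 0.01267.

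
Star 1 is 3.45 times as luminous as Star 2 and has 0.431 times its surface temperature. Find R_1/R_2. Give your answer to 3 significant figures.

10.0

L ∝ R²T⁴ gives R ∝ √L / T², so
R_1/R_2 = √(3.45) / (0.431)² = 1.857 / 0.1858 = 9.999.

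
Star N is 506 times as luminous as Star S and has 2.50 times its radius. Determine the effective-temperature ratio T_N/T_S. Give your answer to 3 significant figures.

3.00

L ∝ R²T⁴ gives T ∝ (L/R²)^(1/4), so
T_N/T_S = (506 / 2.50²)^(1/4) = (80.96)^(1/4) = 3.000.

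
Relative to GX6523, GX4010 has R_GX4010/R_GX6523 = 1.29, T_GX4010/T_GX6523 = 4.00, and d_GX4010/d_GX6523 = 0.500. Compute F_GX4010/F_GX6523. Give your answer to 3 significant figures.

1.70×10^3

L_GX4010/L_GX6523 = (R_GX4010/R_GX6523)²(T_GX4010/T_GX6523)⁴ = (1.29)² × (4.00)⁴ = 426.0.
F_GX4010/F_GX6523 = (L_GX4010/L_GX6523)/(d_GX4010/d_GX6523)² = 426.0 / (0.500)² = 1704.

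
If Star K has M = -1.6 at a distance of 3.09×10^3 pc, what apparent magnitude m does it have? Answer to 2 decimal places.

m = M + 5 log₁₀(d/10 pc) = -1.6 + 5 log₁₀(3.09×10^3/10)
  = -1.6 + 5 × 2.490 = -1.6 + 12.45 = 10.85.

10.85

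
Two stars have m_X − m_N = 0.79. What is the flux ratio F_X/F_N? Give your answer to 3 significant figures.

F_X/F_N = 10^(−(m_X − m_N)/2.5) = 10^(-0.79/2.5) = 10^-0.316 = 0.4831.

0.483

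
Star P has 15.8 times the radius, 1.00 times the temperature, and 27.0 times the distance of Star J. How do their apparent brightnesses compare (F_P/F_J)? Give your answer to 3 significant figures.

L_P/L_J = (R_P/R_J)²(T_P/T_J)⁴ = (15.8)² × (1.00)⁴ = 249.6.
F_P/F_J = (L_P/L_J)/(d_P/d_J)² = 249.6 / (27.0)² = 0.3424.

0.342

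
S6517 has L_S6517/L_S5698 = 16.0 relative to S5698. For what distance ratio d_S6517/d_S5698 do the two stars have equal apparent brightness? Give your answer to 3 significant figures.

Equal flux requires L_S6517/d_S6517² = L_S5698/d_S5698², so d_S6517/d_S5698 = √(L_S6517/L_S5698)
= √(16.0) = 4.000.

4.00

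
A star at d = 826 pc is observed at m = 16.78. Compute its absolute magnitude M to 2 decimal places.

M = m − 5 log₁₀(d/10 pc) = 16.78 − 5 log₁₀(826/10)
  = 16.78 − 5 × 1.917 = 16.78 − 9.58 = 7.20.

7.20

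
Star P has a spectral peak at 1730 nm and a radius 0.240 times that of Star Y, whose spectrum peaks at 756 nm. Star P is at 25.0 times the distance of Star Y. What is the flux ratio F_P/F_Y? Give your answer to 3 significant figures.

Wien's law: T_P/T_Y = λ_Y/λ_P = 756/1730 = 0.4370.
L_P/L_Y = (R_P/R_Y)²(T_P/T_Y)⁴ = (0.240)²(0.4370)⁴ = 0.002101.
F_P/F_Y = (L_P/L_Y)/(d_P/d_Y)² = 0.002101/(25.0)² = 3.361×10^-6.

3.36×10^-6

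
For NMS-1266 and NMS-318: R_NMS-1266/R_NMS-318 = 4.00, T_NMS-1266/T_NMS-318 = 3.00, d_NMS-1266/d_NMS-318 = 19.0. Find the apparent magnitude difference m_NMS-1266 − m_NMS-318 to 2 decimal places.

L_NMS-1266/L_NMS-318 = (4.00)²(3.00)⁴ = 1296.
F_NMS-1266/F_NMS-318 = (L_NMS-1266/L_NMS-318)/(d_NMS-1266/d_NMS-318)² = 1296/361.0 = 3.590.
m_NMS-1266 − m_NMS-318 = −2.5 log₁₀(3.590) = -1.39.

-1.39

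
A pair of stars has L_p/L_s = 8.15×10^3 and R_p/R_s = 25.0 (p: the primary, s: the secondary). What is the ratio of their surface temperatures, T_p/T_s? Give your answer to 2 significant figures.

1.9

L ∝ R²T⁴ gives T ∝ (L/R²)^(1/4), so
T_p/T_s = (8.15×10^3 / 25.0²)^(1/4) = (13.04)^(1/4) = 1.900.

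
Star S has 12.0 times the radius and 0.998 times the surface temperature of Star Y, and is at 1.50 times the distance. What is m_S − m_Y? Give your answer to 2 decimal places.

-4.51

L_S/L_Y = (12.0)²(0.998)⁴ = 142.9.
F_S/F_Y = (L_S/L_Y)/(d_S/d_Y)² = 142.9/2.250 = 63.49.
m_S − m_Y = −2.5 log₁₀(63.49) = -4.51.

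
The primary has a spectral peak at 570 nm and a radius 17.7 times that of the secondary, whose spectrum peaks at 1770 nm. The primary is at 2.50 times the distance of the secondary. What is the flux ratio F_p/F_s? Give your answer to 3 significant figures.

4.66×10^3

Wien's law: T_p/T_s = λ_s/λ_p = 1770/570 = 3.105.
L_p/L_s = (R_p/R_s)²(T_p/T_s)⁴ = (17.7)²(3.105)⁴ = 2.913×10^4.
F_p/F_s = (L_p/L_s)/(d_p/d_s)² = 2.913×10^4/(2.50)² = 4661.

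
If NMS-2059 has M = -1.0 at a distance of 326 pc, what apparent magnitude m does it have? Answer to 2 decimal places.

6.57

m = M + 5 log₁₀(d/10 pc) = -1.0 + 5 log₁₀(326/10)
  = -1.0 + 5 × 1.513 = -1.0 + 7.57 = 6.57.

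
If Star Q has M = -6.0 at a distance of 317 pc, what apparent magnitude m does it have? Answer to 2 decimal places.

1.51

m = M + 5 log₁₀(d/10 pc) = -6.0 + 5 log₁₀(317/10)
  = -6.0 + 5 × 1.501 = -6.0 + 7.51 = 1.51.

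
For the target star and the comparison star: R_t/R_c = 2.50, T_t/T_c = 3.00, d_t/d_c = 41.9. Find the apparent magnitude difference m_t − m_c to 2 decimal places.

L_t/L_c = (2.50)²(3.00)⁴ = 506.2.
F_t/F_c = (L_t/L_c)/(d_t/d_c)² = 506.2/1756 = 0.2884.
m_t − m_c = −2.5 log₁₀(0.2884) = 1.35.

1.35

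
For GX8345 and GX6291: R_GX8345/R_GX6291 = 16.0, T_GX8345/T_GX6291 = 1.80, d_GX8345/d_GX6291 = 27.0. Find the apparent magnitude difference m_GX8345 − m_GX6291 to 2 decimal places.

L_GX8345/L_GX6291 = (16.0)²(1.80)⁴ = 2687.
F_GX8345/F_GX6291 = (L_GX8345/L_GX6291)/(d_GX8345/d_GX6291)² = 2687/729.0 = 3.686.
m_GX8345 − m_GX6291 = −2.5 log₁₀(3.686) = -1.42.

-1.42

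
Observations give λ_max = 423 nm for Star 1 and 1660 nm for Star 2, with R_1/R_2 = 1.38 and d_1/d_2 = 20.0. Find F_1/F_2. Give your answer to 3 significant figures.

Wien's law: T_1/T_2 = λ_2/λ_1 = 1660/423 = 3.924.
L_1/L_2 = (R_1/R_2)²(T_1/T_2)⁴ = (1.38)²(3.924)⁴ = 451.7.
F_1/F_2 = (L_1/L_2)/(d_1/d_2)² = 451.7/(20.0)² = 1.129.

1.13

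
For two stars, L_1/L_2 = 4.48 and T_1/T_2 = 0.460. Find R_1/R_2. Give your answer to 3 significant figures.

10.0

L ∝ R²T⁴ gives R ∝ √L / T², so
R_1/R_2 = √(4.48) / (0.460)² = 2.117 / 0.2116 = 10.00.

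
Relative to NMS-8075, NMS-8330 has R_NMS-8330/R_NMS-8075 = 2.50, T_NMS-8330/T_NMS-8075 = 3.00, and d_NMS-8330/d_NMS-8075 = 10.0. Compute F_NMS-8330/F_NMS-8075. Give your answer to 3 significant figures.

L_NMS-8330/L_NMS-8075 = (R_NMS-8330/R_NMS-8075)²(T_NMS-8330/T_NMS-8075)⁴ = (2.50)² × (3.00)⁴ = 506.2.
F_NMS-8330/F_NMS-8075 = (L_NMS-8330/L_NMS-8075)/(d_NMS-8330/d_NMS-8075)² = 506.2 / (10.0)² = 5.062.

5.06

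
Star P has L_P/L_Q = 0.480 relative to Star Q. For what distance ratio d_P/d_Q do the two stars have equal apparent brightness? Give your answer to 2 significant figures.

Equal flux requires L_P/d_P² = L_Q/d_Q², so d_P/d_Q = √(L_P/L_Q)
= √(0.480) = 0.6928.

0.69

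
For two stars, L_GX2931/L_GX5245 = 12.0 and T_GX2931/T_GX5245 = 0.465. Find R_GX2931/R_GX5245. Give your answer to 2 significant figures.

16

L ∝ R²T⁴ gives R ∝ √L / T², so
R_GX2931/R_GX5245 = √(12.0) / (0.465)² = 3.464 / 0.2162 = 16.02.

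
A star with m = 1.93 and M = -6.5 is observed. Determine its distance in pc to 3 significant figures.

485 pc

m − M = 5 log₁₀(d/10 pc)
1.93 − (-6.5) = 8.43 = 5 log₁₀(d/10)
d = 10 × 10^(8.43/5) = 10 × 10^1.686 = 485.3 pc.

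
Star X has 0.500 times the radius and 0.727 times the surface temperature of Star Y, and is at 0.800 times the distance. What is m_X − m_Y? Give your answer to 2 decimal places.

2.41

L_X/L_Y = (0.500)²(0.727)⁴ = 0.06984.
F_X/F_Y = (L_X/L_Y)/(d_X/d_Y)² = 0.06984/0.6400 = 0.1091.
m_X − m_Y = −2.5 log₁₀(0.1091) = 2.41.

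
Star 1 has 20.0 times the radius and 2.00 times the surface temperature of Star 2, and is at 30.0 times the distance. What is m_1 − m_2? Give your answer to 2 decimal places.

-2.13

L_1/L_2 = (20.0)²(2.00)⁴ = 6400.
F_1/F_2 = (L_1/L_2)/(d_1/d_2)² = 6400/900.0 = 7.111.
m_1 − m_2 = −2.5 log₁₀(7.111) = -2.13.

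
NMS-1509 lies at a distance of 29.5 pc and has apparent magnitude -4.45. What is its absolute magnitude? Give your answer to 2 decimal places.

M = m − 5 log₁₀(d/10 pc) = -4.45 − 5 log₁₀(29.5/10)
  = -4.45 − 5 × 0.470 = -4.45 − 2.35 = -6.80.

-6.80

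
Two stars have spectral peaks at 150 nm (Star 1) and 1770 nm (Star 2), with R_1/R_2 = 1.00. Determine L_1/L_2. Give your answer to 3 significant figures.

Wien's law gives T ∝ 1/λ_max, so T_1/T_2 = λ_2/λ_1 = 1770/150 = 11.80.
Then L ∝ R²T⁴ gives L_1/L_2 = (1.00)² × (11.80)⁴ = 1.000 × 1.939×10^4 = 1.939×10^4.

1.94×10^4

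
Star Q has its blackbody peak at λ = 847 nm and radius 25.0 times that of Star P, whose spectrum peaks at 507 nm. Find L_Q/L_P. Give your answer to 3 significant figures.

80.2

Wien's law gives T ∝ 1/λ_max, so T_Q/T_P = λ_P/λ_Q = 507/847 = 0.5986.
Then L ∝ R²T⁴ gives L_Q/L_P = (25.0)² × (0.5986)⁴ = 625.0 × 0.1284 = 80.24.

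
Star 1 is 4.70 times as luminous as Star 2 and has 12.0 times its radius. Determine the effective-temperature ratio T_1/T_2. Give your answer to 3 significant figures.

0.425

L ∝ R²T⁴ gives T ∝ (L/R²)^(1/4), so
T_1/T_2 = (4.70 / 12.0²)^(1/4) = (0.03264)^(1/4) = 0.4250.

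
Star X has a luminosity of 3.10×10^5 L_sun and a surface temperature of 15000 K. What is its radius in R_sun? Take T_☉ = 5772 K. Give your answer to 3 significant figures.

82.4 R_sun

R/R_☉ = √(L/L_☉) / (T/T_☉)² = √(3.10×10^5) / (2.599)²
       = 556.8 / 6.754 = 82.44.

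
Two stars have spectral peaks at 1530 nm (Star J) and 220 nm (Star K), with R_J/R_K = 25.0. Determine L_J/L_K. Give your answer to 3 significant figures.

Wien's law gives T ∝ 1/λ_max, so T_J/T_K = λ_K/λ_J = 220/1530 = 0.1438.
Then L ∝ R²T⁴ gives L_J/L_K = (25.0)² × (0.1438)⁴ = 625.0 × 4.275×10^-4 = 0.2672.

0.267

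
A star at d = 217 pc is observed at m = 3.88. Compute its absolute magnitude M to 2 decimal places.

M = m − 5 log₁₀(d/10 pc) = 3.88 − 5 log₁₀(217/10)
  = 3.88 − 5 × 1.336 = 3.88 − 6.68 = -2.80.

-2.80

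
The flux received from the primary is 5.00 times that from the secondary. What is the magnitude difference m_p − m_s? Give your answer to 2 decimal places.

-1.75

m_p − m_s = −2.5 log₁₀(F_p/F_s) = −2.5 log₁₀(5.00) = −2.5 × (0.699) = -1.747.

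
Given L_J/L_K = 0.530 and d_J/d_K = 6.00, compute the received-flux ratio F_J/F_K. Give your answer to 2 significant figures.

0.015

F = L/(4πd²), so F_J/F_K = (L_J/L_K) / (d_J/d_K)²
= 0.530 / (6.00)² = 0.530 / 36.00 = 0.01472.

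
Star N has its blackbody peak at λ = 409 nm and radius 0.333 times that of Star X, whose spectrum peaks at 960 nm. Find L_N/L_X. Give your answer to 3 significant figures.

Wien's law gives T ∝ 1/λ_max, so T_N/T_X = λ_X/λ_N = 960/409 = 2.347.
Then L ∝ R²T⁴ gives L_N/L_X = (0.333)² × (2.347)⁴ = 0.1109 × 30.35 = 3.366.

3.37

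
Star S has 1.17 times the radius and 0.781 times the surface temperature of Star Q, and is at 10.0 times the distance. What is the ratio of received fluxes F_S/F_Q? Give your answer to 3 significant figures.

0.00509

L_S/L_Q = (R_S/R_Q)²(T_S/T_Q)⁴ = (1.17)² × (0.781)⁴ = 0.5093.
F_S/F_Q = (L_S/L_Q)/(d_S/d_Q)² = 0.5093 / (10.0)² = 0.005093.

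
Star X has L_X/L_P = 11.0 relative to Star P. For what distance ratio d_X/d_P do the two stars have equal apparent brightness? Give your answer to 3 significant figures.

Equal flux requires L_X/d_X² = L_P/d_P², so d_X/d_P = √(L_X/L_P)
= √(11.0) = 3.317.

3.32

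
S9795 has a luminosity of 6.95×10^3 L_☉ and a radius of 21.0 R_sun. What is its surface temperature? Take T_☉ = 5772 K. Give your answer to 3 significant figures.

1.15×10^4 K

T/T_☉ = (L/L_☉)^(1/4) / (R/R_☉)^(1/2)
T = 5772 × (6.95×10^3)^(1/4) / √(21.0) = 5772 × 9.131 / 4.583 = 1.150×10^4 K.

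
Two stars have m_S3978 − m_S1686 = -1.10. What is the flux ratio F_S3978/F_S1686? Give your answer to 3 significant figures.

F_S3978/F_S1686 = 10^(−(m_S3978 − m_S1686)/2.5) = 10^(1.10/2.5) = 10^0.440 = 2.754.

2.75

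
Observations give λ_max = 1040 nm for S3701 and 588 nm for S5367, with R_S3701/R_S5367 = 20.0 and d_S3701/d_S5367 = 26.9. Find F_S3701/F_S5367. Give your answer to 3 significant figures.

0.0565

Wien's law: T_S3701/T_S5367 = λ_S5367/λ_S3701 = 588/1040 = 0.5654.
L_S3701/L_S5367 = (R_S3701/R_S5367)²(T_S3701/T_S5367)⁴ = (20.0)²(0.5654)⁴ = 40.87.
F_S3701/F_S5367 = (L_S3701/L_S5367)/(d_S3701/d_S5367)² = 40.87/(26.9)² = 0.05648.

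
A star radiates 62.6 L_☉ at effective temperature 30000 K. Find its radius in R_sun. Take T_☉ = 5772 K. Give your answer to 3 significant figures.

R/R_☉ = √(L/L_☉) / (T/T_☉)² = √(62.6) / (5.198)²
       = 7.912 / 27.01 = 0.2929.

0.293 R_sun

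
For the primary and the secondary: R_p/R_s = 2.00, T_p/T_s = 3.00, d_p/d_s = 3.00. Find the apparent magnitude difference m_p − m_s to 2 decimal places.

L_p/L_s = (2.00)²(3.00)⁴ = 324.0.
F_p/F_s = (L_p/L_s)/(d_p/d_s)² = 324.0/9.000 = 36.00.
m_p − m_s = −2.5 log₁₀(36.00) = -3.89.

-3.89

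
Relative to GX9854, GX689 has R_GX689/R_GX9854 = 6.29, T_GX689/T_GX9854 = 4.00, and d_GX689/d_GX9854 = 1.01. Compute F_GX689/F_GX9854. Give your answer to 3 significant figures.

L_GX689/L_GX9854 = (R_GX689/R_GX9854)²(T_GX689/T_GX9854)⁴ = (6.29)² × (4.00)⁴ = 1.013×10^4.
F_GX689/F_GX9854 = (L_GX689/L_GX9854)/(d_GX689/d_GX9854)² = 1.013×10^4 / (1.01)² = 9929.

9.93×10^3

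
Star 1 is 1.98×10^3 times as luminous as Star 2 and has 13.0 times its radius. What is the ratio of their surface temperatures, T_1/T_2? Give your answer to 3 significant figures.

1.85

L ∝ R²T⁴ gives T ∝ (L/R²)^(1/4), so
T_1/T_2 = (1.98×10^3 / 13.0²)^(1/4) = (11.72)^(1/4) = 1.850.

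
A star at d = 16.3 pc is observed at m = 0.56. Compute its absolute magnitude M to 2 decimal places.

M = m − 5 log₁₀(d/10 pc) = 0.56 − 5 log₁₀(16.3/10)
  = 0.56 − 5 × 0.212 = 0.56 − 1.06 = -0.50.

-0.50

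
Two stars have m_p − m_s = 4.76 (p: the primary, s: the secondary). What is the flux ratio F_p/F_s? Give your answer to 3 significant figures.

0.0125

F_p/F_s = 10^(−(m_p − m_s)/2.5) = 10^(-4.76/2.5) = 10^-1.904 = 0.01247.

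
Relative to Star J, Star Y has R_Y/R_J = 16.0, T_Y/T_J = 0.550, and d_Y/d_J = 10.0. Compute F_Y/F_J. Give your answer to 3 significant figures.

0.234

L_Y/L_J = (R_Y/R_J)²(T_Y/T_J)⁴ = (16.0)² × (0.550)⁴ = 23.43.
F_Y/F_J = (L_Y/L_J)/(d_Y/d_J)² = 23.43 / (10.0)² = 0.2343.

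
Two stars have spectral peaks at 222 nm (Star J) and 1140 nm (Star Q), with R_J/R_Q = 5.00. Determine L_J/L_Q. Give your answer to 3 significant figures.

Wien's law gives T ∝ 1/λ_max, so T_J/T_Q = λ_Q/λ_J = 1140/222 = 5.135.
Then L ∝ R²T⁴ gives L_J/L_Q = (5.00)² × (5.135)⁴ = 25.00 × 695.4 = 1.738×10^4.

1.74×10^4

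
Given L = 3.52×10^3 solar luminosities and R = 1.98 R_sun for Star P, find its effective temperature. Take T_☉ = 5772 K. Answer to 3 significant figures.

3.16×10^4 K

T/T_☉ = (L/L_☉)^(1/4) / (R/R_☉)^(1/2)
T = 5772 × (3.52×10^3)^(1/4) / √(1.98) = 5772 × 7.703 / 1.407 = 3.160×10^4 K.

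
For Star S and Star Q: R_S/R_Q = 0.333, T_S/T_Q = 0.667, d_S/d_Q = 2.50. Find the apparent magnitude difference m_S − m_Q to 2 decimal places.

6.14

L_S/L_Q = (0.333)²(0.667)⁴ = 0.02195.
F_S/F_Q = (L_S/L_Q)/(d_S/d_Q)² = 0.02195/6.250 = 0.003512.
m_S − m_Q = −2.5 log₁₀(0.003512) = 6.14.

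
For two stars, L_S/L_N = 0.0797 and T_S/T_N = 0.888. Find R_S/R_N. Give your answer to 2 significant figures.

L ∝ R²T⁴ gives R ∝ √L / T², so
R_S/R_N = √(0.0797) / (0.888)² = 0.2823 / 0.7885 = 0.3580.

0.36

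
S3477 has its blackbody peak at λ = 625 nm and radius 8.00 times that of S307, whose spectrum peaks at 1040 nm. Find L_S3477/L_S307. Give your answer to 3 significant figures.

491

Wien's law gives T ∝ 1/λ_max, so T_S3477/T_S307 = λ_S307/λ_S3477 = 1040/625 = 1.664.
Then L ∝ R²T⁴ gives L_S3477/L_S307 = (8.00)² × (1.664)⁴ = 64.00 × 7.667 = 490.7.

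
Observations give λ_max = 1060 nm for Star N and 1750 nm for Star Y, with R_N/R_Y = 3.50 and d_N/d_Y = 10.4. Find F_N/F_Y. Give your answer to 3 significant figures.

Wien's law: T_N/T_Y = λ_Y/λ_N = 1750/1060 = 1.651.
L_N/L_Y = (R_N/R_Y)²(T_N/T_Y)⁴ = (3.50)²(1.651)⁴ = 91.00.
F_N/F_Y = (L_N/L_Y)/(d_N/d_Y)² = 91.00/(10.4)² = 0.8414.

0.841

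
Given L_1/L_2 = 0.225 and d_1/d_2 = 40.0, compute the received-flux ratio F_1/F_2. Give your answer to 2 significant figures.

F = L/(4πd²), so F_1/F_2 = (L_1/L_2) / (d_1/d_2)²
= 0.225 / (40.0)² = 0.225 / 1600 = 1.406×10^-4.

1.4×10^-4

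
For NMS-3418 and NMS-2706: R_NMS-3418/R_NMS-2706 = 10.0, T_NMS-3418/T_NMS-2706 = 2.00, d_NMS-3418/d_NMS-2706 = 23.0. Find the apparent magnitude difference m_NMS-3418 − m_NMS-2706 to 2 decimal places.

-1.20

L_NMS-3418/L_NMS-2706 = (10.0)²(2.00)⁴ = 1600.
F_NMS-3418/F_NMS-2706 = (L_NMS-3418/L_NMS-2706)/(d_NMS-3418/d_NMS-2706)² = 1600/529.0 = 3.025.
m_NMS-3418 − m_NMS-2706 = −2.5 log₁₀(3.025) = -1.20.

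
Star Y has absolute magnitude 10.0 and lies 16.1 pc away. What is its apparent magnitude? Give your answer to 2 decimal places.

m = M + 5 log₁₀(d/10 pc) = 10.0 + 5 log₁₀(16.1/10)
  = 10.0 + 5 × 0.207 = 10.0 + 1.03 = 11.03.

11.03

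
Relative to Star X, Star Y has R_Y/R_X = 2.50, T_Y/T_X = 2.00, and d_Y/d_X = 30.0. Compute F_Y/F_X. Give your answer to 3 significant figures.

L_Y/L_X = (R_Y/R_X)²(T_Y/T_X)⁴ = (2.50)² × (2.00)⁴ = 100.0.
F_Y/F_X = (L_Y/L_X)/(d_Y/d_X)² = 100.0 / (30.0)² = 0.1111.

0.111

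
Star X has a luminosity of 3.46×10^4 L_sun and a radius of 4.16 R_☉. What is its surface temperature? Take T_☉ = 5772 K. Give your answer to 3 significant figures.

3.86×10^4 K

T/T_☉ = (L/L_☉)^(1/4) / (R/R_☉)^(1/2)
T = 5772 × (3.46×10^4)^(1/4) / √(4.16) = 5772 × 13.64 / 2.040 = 3.860×10^4 K.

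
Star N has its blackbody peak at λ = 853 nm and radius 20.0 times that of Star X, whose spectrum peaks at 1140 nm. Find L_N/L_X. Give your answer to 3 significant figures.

1.28×10^3

Wien's law gives T ∝ 1/λ_max, so T_N/T_X = λ_X/λ_N = 1140/853 = 1.336.
Then L ∝ R²T⁴ gives L_N/L_X = (20.0)² × (1.336)⁴ = 400.0 × 3.190 = 1276.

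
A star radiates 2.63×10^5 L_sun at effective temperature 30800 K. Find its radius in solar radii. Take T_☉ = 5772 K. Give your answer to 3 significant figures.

18.0 solar radii

R/R_☉ = √(L/L_☉) / (T/T_☉)² = √(2.63×10^5) / (5.336)²
       = 512.8 / 28.47 = 18.01.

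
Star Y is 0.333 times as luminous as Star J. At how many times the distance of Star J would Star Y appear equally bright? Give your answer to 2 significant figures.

0.58

Equal flux requires L_Y/d_Y² = L_J/d_J², so d_Y/d_J = √(L_Y/L_J)
= √(0.333) = 0.5771.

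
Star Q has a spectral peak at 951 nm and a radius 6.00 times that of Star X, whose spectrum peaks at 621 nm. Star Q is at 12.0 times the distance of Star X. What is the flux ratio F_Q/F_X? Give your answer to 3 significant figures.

Wien's law: T_Q/T_X = λ_X/λ_Q = 621/951 = 0.6530.
L_Q/L_X = (R_Q/R_X)²(T_Q/T_X)⁴ = (6.00)²(0.6530)⁴ = 6.546.
F_Q/F_X = (L_Q/L_X)/(d_Q/d_X)² = 6.546/(12.0)² = 0.04546.

0.0455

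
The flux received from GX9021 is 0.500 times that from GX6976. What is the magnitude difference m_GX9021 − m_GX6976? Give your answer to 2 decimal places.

m_GX9021 − m_GX6976 = −2.5 log₁₀(F_GX9021/F_GX6976) = −2.5 log₁₀(0.500) = −2.5 × (-0.301) = 0.753.

0.75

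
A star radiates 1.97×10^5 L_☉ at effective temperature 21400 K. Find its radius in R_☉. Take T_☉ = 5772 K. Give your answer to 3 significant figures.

R/R_☉ = √(L/L_☉) / (T/T_☉)² = √(1.97×10^5) / (3.708)²
       = 443.8 / 13.75 = 32.29.

32.3 R_☉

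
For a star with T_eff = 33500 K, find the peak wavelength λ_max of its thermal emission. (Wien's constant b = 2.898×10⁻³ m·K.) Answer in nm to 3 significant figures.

86.5 nm

λ_max = b/T = 2.898×10⁻³ / 33500 = 8.65×10^-8 m = 86.51 nm.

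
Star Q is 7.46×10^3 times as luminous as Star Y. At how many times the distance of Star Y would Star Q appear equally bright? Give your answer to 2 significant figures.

86

Equal flux requires L_Q/d_Q² = L_Y/d_Y², so d_Q/d_Y = √(L_Q/L_Y)
= √(7.46×10^3) = 86.37.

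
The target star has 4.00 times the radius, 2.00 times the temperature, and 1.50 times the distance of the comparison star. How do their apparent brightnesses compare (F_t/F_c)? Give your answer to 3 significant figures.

114

L_t/L_c = (R_t/R_c)²(T_t/T_c)⁴ = (4.00)² × (2.00)⁴ = 256.0.
F_t/F_c = (L_t/L_c)/(d_t/d_c)² = 256.0 / (1.50)² = 113.8.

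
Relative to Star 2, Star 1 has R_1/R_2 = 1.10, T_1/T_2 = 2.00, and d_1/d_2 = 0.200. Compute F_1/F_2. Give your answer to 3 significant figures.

484

L_1/L_2 = (R_1/R_2)²(T_1/T_2)⁴ = (1.10)² × (2.00)⁴ = 19.36.
F_1/F_2 = (L_1/L_2)/(d_1/d_2)² = 19.36 / (0.200)² = 484.0.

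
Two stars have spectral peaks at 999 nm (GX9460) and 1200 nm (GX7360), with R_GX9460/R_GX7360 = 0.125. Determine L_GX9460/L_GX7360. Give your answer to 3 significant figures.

0.0325

Wien's law gives T ∝ 1/λ_max, so T_GX9460/T_GX7360 = λ_GX7360/λ_GX9460 = 1200/999 = 1.201.
Then L ∝ R²T⁴ gives L_GX9460/L_GX7360 = (0.125)² × (1.201)⁴ = 0.01562 × 2.082 = 0.03253.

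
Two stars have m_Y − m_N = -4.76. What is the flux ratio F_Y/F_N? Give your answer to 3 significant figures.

80.2

F_Y/F_N = 10^(−(m_Y − m_N)/2.5) = 10^(4.76/2.5) = 10^1.904 = 80.17.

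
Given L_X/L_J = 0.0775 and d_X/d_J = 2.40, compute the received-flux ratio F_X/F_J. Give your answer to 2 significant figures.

0.013

F = L/(4πd²), so F_X/F_J = (L_X/L_J) / (d_X/d_J)²
= 0.0775 / (2.40)² = 0.0775 / 5.760 = 0.01345.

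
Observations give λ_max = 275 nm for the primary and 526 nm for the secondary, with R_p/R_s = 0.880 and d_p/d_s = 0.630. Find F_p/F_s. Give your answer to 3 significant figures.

26.1

Wien's law: T_p/T_s = λ_s/λ_p = 526/275 = 1.913.
L_p/L_s = (R_p/R_s)²(T_p/T_s)⁴ = (0.880)²(1.913)⁴ = 10.37.
F_p/F_s = (L_p/L_s)/(d_p/d_s)² = 10.37/(0.630)² = 26.12.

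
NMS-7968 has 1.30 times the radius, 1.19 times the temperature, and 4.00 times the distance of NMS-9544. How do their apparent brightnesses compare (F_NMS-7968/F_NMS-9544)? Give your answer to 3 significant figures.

L_NMS-7968/L_NMS-9544 = (R_NMS-7968/R_NMS-9544)²(T_NMS-7968/T_NMS-9544)⁴ = (1.30)² × (1.19)⁴ = 3.389.
F_NMS-7968/F_NMS-9544 = (L_NMS-7968/L_NMS-9544)/(d_NMS-7968/d_NMS-9544)² = 3.389 / (4.00)² = 0.2118.

0.212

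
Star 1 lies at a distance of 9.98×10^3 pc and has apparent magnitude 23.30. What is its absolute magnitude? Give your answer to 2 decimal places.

M = m − 5 log₁₀(d/10 pc) = 23.30 − 5 log₁₀(9.98×10^3/10)
  = 23.30 − 5 × 2.999 = 23.30 − 15.00 = 8.30.

8.30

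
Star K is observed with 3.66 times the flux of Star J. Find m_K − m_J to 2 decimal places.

-1.41

m_K − m_J = −2.5 log₁₀(F_K/F_J) = −2.5 log₁₀(3.66) = −2.5 × (0.563) = -1.409.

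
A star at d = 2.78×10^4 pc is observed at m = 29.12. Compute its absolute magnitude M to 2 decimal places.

11.90

M = m − 5 log₁₀(d/10 pc) = 29.12 − 5 log₁₀(2.78×10^4/10)
  = 29.12 − 5 × 3.444 = 29.12 − 17.22 = 11.90.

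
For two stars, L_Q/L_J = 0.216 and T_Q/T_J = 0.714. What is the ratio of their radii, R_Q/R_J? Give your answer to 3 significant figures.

L ∝ R²T⁴ gives R ∝ √L / T², so
R_Q/R_J = √(0.216) / (0.714)² = 0.4648 / 0.5098 = 0.9117.

0.912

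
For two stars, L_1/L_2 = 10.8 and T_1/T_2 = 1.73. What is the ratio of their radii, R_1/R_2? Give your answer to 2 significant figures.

1.1

L ∝ R²T⁴ gives R ∝ √L / T², so
R_1/R_2 = √(10.8) / (1.73)² = 3.286 / 2.993 = 1.098.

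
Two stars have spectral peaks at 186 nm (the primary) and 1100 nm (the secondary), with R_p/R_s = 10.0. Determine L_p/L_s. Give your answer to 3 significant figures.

Wien's law gives T ∝ 1/λ_max, so T_p/T_s = λ_s/λ_p = 1100/186 = 5.914.
Then L ∝ R²T⁴ gives L_p/L_s = (10.0)² × (5.914)⁴ = 100.0 × 1223 = 1.223×10^5.

1.22×10^5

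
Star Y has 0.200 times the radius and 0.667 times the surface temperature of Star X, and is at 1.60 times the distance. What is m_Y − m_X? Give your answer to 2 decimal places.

L_Y/L_X = (0.200)²(0.667)⁴ = 0.007917.
F_Y/F_X = (L_Y/L_X)/(d_Y/d_X)² = 0.007917/2.560 = 0.003093.
m_Y − m_X = −2.5 log₁₀(0.003093) = 6.27.

6.27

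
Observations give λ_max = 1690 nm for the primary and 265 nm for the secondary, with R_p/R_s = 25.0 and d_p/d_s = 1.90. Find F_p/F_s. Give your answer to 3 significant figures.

Wien's law: T_p/T_s = λ_s/λ_p = 265/1690 = 0.1568.
L_p/L_s = (R_p/R_s)²(T_p/T_s)⁴ = (25.0)²(0.1568)⁴ = 0.3778.
F_p/F_s = (L_p/L_s)/(d_p/d_s)² = 0.3778/(1.90)² = 0.1047.

0.105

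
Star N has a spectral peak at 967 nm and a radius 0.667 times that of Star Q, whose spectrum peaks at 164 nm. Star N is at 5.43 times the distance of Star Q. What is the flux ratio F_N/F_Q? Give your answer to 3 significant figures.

1.25×10^-5

Wien's law: T_N/T_Q = λ_Q/λ_N = 164/967 = 0.1696.
L_N/L_Q = (R_N/R_Q)²(T_N/T_Q)⁴ = (0.667)²(0.1696)⁴ = 3.681×10^-4.
F_N/F_Q = (L_N/L_Q)/(d_N/d_Q)² = 3.681×10^-4/(5.43)² = 1.248×10^-5.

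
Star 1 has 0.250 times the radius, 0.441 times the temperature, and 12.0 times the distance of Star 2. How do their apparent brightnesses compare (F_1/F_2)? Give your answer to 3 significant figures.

1.64×10^-5

L_1/L_2 = (R_1/R_2)²(T_1/T_2)⁴ = (0.250)² × (0.441)⁴ = 0.002364.
F_1/F_2 = (L_1/L_2)/(d_1/d_2)² = 0.002364 / (12.0)² = 1.642×10^-5.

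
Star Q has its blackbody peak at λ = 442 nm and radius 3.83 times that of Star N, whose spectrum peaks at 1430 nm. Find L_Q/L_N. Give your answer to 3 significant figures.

1.61×10^3

Wien's law gives T ∝ 1/λ_max, so T_Q/T_N = λ_N/λ_Q = 1430/442 = 3.235.
Then L ∝ R²T⁴ gives L_Q/L_N = (3.83)² × (3.235)⁴ = 14.67 × 109.6 = 1607.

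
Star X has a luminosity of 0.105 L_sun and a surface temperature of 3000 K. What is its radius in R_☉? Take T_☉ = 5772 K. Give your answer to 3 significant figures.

1.20 R_☉

R/R_☉ = √(L/L_☉) / (T/T_☉)² = √(0.105) / (0.5198)²
       = 0.3240 / 0.2701 = 1.200.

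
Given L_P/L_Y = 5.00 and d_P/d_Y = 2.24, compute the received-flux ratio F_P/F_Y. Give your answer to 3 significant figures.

0.996

F = L/(4πd²), so F_P/F_Y = (L_P/L_Y) / (d_P/d_Y)²
= 5.00 / (2.24)² = 5.00 / 5.018 = 0.9965.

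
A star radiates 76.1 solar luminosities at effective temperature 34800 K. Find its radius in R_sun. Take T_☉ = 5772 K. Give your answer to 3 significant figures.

0.240 R_sun

R/R_☉ = √(L/L_☉) / (T/T_☉)² = √(76.1) / (6.029)²
       = 8.724 / 36.35 = 0.2400.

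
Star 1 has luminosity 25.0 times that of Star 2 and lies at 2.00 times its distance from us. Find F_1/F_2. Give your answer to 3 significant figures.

F = L/(4πd²), so F_1/F_2 = (L_1/L_2) / (d_1/d_2)²
= 25.0 / (2.00)² = 25.0 / 4.000 = 6.250.

6.25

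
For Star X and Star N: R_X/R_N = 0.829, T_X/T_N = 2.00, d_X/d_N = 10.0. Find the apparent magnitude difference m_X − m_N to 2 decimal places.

L_X/L_N = (0.829)²(2.00)⁴ = 11.00.
F_X/F_N = (L_X/L_N)/(d_X/d_N)² = 11.00/100.0 = 0.1100.
m_X − m_N = −2.5 log₁₀(0.1100) = 2.40.

2.40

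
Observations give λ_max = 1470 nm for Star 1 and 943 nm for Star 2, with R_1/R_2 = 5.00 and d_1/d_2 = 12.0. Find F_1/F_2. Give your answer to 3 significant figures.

0.0294

Wien's law: T_1/T_2 = λ_2/λ_1 = 943/1470 = 0.6415.
L_1/L_2 = (R_1/R_2)²(T_1/T_2)⁴ = (5.00)²(0.6415)⁴ = 4.234.
F_1/F_2 = (L_1/L_2)/(d_1/d_2)² = 4.234/(12.0)² = 0.02940.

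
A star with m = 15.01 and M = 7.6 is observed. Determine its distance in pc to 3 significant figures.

m − M = 5 log₁₀(d/10 pc)
15.01 − (7.6) = 7.41 = 5 log₁₀(d/10)
d = 10 × 10^(7.41/5) = 10 × 10^1.482 = 303.4 pc.

303 pc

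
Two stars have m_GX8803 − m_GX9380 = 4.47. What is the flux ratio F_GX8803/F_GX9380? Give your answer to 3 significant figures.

0.0163

F_GX8803/F_GX9380 = 10^(−(m_GX8803 − m_GX9380)/2.5) = 10^(-4.47/2.5) = 10^-1.788 = 0.01629.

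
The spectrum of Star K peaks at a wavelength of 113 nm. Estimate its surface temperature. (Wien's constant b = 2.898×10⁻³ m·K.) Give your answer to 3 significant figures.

T = b/λ_max = 2.898×10⁻³ / (113×10⁻⁹) = 2.565×10^4 K.

2.56×10^4 K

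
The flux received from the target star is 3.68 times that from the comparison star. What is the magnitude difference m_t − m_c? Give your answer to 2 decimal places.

-1.41

m_t − m_c = −2.5 log₁₀(F_t/F_c) = −2.5 log₁₀(3.68) = −2.5 × (0.566) = -1.415.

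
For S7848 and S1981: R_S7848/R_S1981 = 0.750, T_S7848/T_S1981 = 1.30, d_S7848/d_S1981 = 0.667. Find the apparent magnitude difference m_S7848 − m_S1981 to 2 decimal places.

-1.39

L_S7848/L_S1981 = (0.750)²(1.30)⁴ = 1.607.
F_S7848/F_S1981 = (L_S7848/L_S1981)/(d_S7848/d_S1981)² = 1.607/0.4449 = 3.611.
m_S7848 − m_S1981 = −2.5 log₁₀(3.611) = -1.39.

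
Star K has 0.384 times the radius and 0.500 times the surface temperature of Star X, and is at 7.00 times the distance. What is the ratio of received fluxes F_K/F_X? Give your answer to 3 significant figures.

L_K/L_X = (R_K/R_X)²(T_K/T_X)⁴ = (0.384)² × (0.500)⁴ = 0.009216.
F_K/F_X = (L_K/L_X)/(d_K/d_X)² = 0.009216 / (7.00)² = 1.881×10^-4.

1.88×10^-4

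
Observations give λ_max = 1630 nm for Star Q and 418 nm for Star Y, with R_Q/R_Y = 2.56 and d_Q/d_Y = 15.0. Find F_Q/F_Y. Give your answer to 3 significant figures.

1.26×10^-4

Wien's law: T_Q/T_Y = λ_Y/λ_Q = 418/1630 = 0.2564.
L_Q/L_Y = (R_Q/R_Y)²(T_Q/T_Y)⁴ = (2.56)²(0.2564)⁴ = 0.02834.
F_Q/F_Y = (L_Q/L_Y)/(d_Q/d_Y)² = 0.02834/(15.0)² = 1.260×10^-4.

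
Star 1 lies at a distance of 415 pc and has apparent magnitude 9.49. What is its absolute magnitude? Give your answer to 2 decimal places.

1.40

M = m − 5 log₁₀(d/10 pc) = 9.49 − 5 log₁₀(415/10)
  = 9.49 − 5 × 1.618 = 9.49 − 8.09 = 1.40.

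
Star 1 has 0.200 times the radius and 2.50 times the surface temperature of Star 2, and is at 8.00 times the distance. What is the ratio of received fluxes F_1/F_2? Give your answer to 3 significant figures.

L_1/L_2 = (R_1/R_2)²(T_1/T_2)⁴ = (0.200)² × (2.50)⁴ = 1.563.
F_1/F_2 = (L_1/L_2)/(d_1/d_2)² = 1.563 / (8.00)² = 0.02441.

0.0244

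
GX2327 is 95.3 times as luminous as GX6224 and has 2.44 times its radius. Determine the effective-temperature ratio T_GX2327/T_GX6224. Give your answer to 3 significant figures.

2.00

L ∝ R²T⁴ gives T ∝ (L/R²)^(1/4), so
T_GX2327/T_GX6224 = (95.3 / 2.44²)^(1/4) = (16.01)^(1/4) = 2.000.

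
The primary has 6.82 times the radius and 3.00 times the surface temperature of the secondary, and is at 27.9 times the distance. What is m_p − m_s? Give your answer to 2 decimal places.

L_p/L_s = (6.82)²(3.00)⁴ = 3768.
F_p/F_s = (L_p/L_s)/(d_p/d_s)² = 3768/778.4 = 4.840.
m_p − m_s = −2.5 log₁₀(4.840) = -1.71.

-1.71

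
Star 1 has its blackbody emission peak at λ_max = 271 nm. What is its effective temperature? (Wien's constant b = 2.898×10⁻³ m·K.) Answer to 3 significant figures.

1.07×10^4 K

T = b/λ_max = 2.898×10⁻³ / (271×10⁻⁹) = 1.069×10^4 K.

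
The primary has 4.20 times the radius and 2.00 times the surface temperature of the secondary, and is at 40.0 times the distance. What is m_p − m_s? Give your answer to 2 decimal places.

1.88

L_p/L_s = (4.20)²(2.00)⁴ = 282.2.
F_p/F_s = (L_p/L_s)/(d_p/d_s)² = 282.2/1600 = 0.1764.
m_p − m_s = −2.5 log₁₀(0.1764) = 1.88.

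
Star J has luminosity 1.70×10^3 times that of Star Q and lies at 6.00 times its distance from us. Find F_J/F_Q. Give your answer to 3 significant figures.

47.2

F = L/(4πd²), so F_J/F_Q = (L_J/L_Q) / (d_J/d_Q)²
= 1.70×10^3 / (6.00)² = 1.70×10^3 / 36.00 = 47.22.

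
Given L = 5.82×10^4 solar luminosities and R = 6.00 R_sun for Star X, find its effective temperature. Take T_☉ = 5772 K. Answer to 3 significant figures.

T/T_☉ = (L/L_☉)^(1/4) / (R/R_☉)^(1/2)
T = 5772 × (5.82×10^4)^(1/4) / √(6.00) = 5772 × 15.53 / 2.449 = 3.660×10^4 K.

3.66×10^4 K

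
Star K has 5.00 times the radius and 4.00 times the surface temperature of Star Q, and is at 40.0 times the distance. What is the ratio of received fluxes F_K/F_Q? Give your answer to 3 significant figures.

4.00

L_K/L_Q = (R_K/R_Q)²(T_K/T_Q)⁴ = (5.00)² × (4.00)⁴ = 6400.
F_K/F_Q = (L_K/L_Q)/(d_K/d_Q)² = 6400 / (40.0)² = 4.000.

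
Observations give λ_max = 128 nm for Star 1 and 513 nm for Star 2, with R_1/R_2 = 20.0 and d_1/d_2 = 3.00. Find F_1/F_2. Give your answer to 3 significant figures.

Wien's law: T_1/T_2 = λ_2/λ_1 = 513/128 = 4.008.
L_1/L_2 = (R_1/R_2)²(T_1/T_2)⁴ = (20.0)²(4.008)⁴ = 1.032×10^5.
F_1/F_2 = (L_1/L_2)/(d_1/d_2)² = 1.032×10^5/(3.00)² = 1.147×10^4.

1.15×10^4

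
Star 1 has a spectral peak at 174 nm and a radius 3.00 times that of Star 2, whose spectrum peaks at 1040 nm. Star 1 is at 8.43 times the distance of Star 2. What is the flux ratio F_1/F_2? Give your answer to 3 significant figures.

Wien's law: T_1/T_2 = λ_2/λ_1 = 1040/174 = 5.977.
L_1/L_2 = (R_1/R_2)²(T_1/T_2)⁴ = (3.00)²(5.977)⁴ = 1.149×10^4.
F_1/F_2 = (L_1/L_2)/(d_1/d_2)² = 1.149×10^4/(8.43)² = 161.6.

162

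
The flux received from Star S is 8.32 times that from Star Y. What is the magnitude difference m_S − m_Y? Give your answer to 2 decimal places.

m_S − m_Y = −2.5 log₁₀(F_S/F_Y) = −2.5 log₁₀(8.32) = −2.5 × (0.920) = -2.300.

-2.30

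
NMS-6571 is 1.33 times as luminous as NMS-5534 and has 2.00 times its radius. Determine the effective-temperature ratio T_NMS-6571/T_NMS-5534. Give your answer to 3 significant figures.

L ∝ R²T⁴ gives T ∝ (L/R²)^(1/4), so
T_NMS-6571/T_NMS-5534 = (1.33 / 2.00²)^(1/4) = (0.3325)^(1/4) = 0.7594.

0.759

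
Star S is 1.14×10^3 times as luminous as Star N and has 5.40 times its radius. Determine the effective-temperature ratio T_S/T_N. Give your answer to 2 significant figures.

L ∝ R²T⁴ gives T ∝ (L/R²)^(1/4), so
T_S/T_N = (1.14×10^3 / 5.40²)^(1/4) = (39.09)^(1/4) = 2.501.

2.5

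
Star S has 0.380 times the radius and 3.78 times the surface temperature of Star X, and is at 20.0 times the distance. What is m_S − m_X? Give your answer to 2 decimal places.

L_S/L_X = (0.380)²(3.78)⁴ = 29.48.
F_S/F_X = (L_S/L_X)/(d_S/d_X)² = 29.48/400.0 = 0.07370.
m_S − m_X = −2.5 log₁₀(0.07370) = 2.83.

2.83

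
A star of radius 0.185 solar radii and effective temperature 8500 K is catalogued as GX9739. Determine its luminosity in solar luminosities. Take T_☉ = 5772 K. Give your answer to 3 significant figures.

0.161 solar luminosities

L/L_☉ = (R/R_☉)² (T/T_☉)⁴ = (0.185)² × (8500/5772)⁴
       = 0.03422 × (1.473)⁴ = 0.03422 × 4.703 = 0.1610.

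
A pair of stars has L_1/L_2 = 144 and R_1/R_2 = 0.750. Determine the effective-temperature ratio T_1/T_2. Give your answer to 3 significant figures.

4.00

L ∝ R²T⁴ gives T ∝ (L/R²)^(1/4), so
T_1/T_2 = (144 / 0.750²)^(1/4) = (256.0)^(1/4) = 4.000.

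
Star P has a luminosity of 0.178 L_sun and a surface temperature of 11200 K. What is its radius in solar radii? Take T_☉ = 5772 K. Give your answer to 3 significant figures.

0.112 solar radii

R/R_☉ = √(L/L_☉) / (T/T_☉)² = √(0.178) / (1.940)²
       = 0.4219 / 3.765 = 0.1121.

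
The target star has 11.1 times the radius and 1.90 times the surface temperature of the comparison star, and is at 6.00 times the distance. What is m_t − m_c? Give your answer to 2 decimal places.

L_t/L_c = (11.1)²(1.90)⁴ = 1606.
F_t/F_c = (L_t/L_c)/(d_t/d_c)² = 1606/36.00 = 44.60.
m_t − m_c = −2.5 log₁₀(44.60) = -4.12.

-4.12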